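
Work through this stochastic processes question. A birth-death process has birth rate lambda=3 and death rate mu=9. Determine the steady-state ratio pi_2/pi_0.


For birth-death process, pi_n/pi_0 = (lambda/mu)^n
= (3/9)^2
= 0.1111

0.1111


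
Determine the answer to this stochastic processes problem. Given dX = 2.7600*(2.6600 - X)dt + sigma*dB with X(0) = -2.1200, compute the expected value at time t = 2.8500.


E[X(t)] = mu + (X(0) - mu)*exp(-theta*t)
= 2.6600 + (-2.1200 - 2.6600)*exp(-2.7600*2.8500)
= 2.6600 + -4.7800 * 3.8357e-04
= 2.6582

2.6582


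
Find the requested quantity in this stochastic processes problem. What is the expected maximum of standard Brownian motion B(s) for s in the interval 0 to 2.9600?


E(max B(s)) = sqrt(2t/pi)
= sqrt(2*2.9600/pi)
= sqrt(1.8844)
= 1.3727

1.3727


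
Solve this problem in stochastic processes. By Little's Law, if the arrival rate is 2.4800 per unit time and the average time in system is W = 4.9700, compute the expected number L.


Little's Law: L = lambda * W
= 2.4800 * 4.9700
= 12.3256

12.3256


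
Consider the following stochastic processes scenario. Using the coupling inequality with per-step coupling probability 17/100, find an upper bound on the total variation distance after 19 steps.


TV distance bound <= (1-delta)^n
= (1 - 0.1700)^19
= 0.8300^19
= 0.0290

0.0290


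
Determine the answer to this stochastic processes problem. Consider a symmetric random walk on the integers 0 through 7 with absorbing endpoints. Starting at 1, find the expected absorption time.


For symmetric RW on 0,...,N with absorbing barriers, E(i) = i*(N-i)
E(1) = 1 * 6 = 6

6


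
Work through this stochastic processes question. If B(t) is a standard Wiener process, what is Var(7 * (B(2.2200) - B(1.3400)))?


Var(alpha*(B(t)-B(s))) = alpha^2 * (t-s)
= 7^2 * (2.2200 - 1.3400)
= 49 * 0.8800
= 43.1200

43.1200


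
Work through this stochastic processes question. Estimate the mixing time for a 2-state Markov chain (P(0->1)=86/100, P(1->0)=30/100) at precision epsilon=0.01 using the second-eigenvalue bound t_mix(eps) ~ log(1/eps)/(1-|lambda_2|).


lambda_2 = |1 - p01 - p10| = |1 - 0.8600 - 0.3000| = 0.1600
t_mix ~ log(1/eps)/(1 - |lambda_2|)
= log(100)/(1 - 0.1600) = 4.6052/0.8400
= 5.4823

5.4823


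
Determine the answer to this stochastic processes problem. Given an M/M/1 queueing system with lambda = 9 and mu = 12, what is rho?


rho = lambda/mu
= 9/12
= 0.7500

0.7500


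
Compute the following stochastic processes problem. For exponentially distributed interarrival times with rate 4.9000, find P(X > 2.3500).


P(X > t) = exp(-lambda * t)
= exp(-4.9000 * 2.3500)
= exp(-11.5150) = 9.9793e-06

9.9793e-06


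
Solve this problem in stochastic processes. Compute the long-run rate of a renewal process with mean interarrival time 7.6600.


Long-run renewal rate = 1/E(X)
= 1/7.6600
= 0.1305

0.1305


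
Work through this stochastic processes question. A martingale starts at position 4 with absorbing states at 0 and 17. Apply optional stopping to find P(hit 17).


By optional stopping theorem: E(M at tau) = M(0) = 4
P(hit 17)*17 + P(hit 0)*0 = 4
P(hit 17) = (4 - 0)/(17 - 0) = 4/17 = 0.2353

0.2353


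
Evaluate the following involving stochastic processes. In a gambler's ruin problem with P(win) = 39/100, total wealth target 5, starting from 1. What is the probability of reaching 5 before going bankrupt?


Gambler's ruin formula:
r = q/p = 0.6100/0.3900 = 1.5641
P(win) = (1 - r^i)/(1 - r^N)
= (1 - 1.5641^1)/(1 - 1.5641^5)
= 0.0675

0.0675


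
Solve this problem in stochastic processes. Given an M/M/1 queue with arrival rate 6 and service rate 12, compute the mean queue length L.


rho = 6/12 = 0.5000
L = rho/(1-rho)
= 0.5000/0.5000
= 1.0000

1.0000


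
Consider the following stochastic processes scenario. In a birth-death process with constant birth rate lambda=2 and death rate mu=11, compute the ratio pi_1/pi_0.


For birth-death process, pi_n/pi_0 = (lambda/mu)^n
= (2/11)^1
= 0.1818

0.1818


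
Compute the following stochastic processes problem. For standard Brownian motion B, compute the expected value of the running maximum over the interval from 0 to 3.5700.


E(max B(s)) = sqrt(2t/pi)
= sqrt(2*3.5700/pi)
= sqrt(2.2727)
= 1.5076

1.5076


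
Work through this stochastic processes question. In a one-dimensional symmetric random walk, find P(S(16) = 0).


P(S(16) = 0) = C(16,8) / 4^8
= 12870 / 65536
= 0.1964

0.1964


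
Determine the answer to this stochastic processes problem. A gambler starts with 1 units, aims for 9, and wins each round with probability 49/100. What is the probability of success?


Gambler's ruin formula:
r = q/p = 0.5100/0.4900 = 1.0408
P(win) = (1 - r^i)/(1 - r^N)
= (1 - 1.0408^1)/(1 - 1.0408^9)
= 0.0942

0.0942


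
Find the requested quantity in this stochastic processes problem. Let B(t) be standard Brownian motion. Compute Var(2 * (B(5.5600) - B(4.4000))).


Var(alpha*(B(t)-B(s))) = alpha^2 * (t-s)
= 2^2 * (5.5600 - 4.4000)
= 4 * 1.1600
= 4.6400

4.6400


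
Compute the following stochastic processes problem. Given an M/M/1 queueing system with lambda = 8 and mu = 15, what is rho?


rho = lambda/mu
= 8/15
= 0.5333

0.5333


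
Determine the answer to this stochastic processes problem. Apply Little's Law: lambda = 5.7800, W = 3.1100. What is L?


Little's Law: L = lambda * W
= 5.7800 * 3.1100
= 17.9758

17.9758


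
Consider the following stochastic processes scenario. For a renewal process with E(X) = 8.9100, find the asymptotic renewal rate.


Long-run renewal rate = 1/E(X)
= 1/8.9100
= 0.1122

0.1122


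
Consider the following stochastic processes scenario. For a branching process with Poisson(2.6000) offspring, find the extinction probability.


Since mu = 2.6000 > 1, extinction prob q < 1.
Solve s = exp(mu*(s-1)) iteratively.
q = 0.0951

0.0951


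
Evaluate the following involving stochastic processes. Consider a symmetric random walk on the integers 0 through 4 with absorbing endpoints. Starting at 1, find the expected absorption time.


For symmetric RW on 0,...,N with absorbing barriers, E(i) = i*(N-i)
E(1) = 1 * 3 = 3

3


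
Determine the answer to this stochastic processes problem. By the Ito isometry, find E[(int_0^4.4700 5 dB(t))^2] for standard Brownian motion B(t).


By Ito isometry: E[(int f dB)^2] = int f^2 dt
= 5^2 * 4.4700
= 25 * 4.4700 = 111.7500

111.7500


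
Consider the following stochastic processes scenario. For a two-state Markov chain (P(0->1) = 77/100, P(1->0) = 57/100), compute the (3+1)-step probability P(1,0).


P^4 = P^3 * P^1
Computing via matrix multiplication of the transition matrix.
Entry (1,0) of P^4 = 0.4197

0.4197


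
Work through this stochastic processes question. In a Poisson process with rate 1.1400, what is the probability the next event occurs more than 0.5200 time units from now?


P(X > t) = exp(-lambda * t)
= exp(-1.1400 * 0.5200)
= exp(-0.5928) = 0.5528

0.5528


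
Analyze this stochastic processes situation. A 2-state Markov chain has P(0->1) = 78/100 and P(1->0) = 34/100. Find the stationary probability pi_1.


Stationary distribution: pi_0 = p10/(p01+p10), pi_1 = p01/(p01+p10)
p01 = 0.7800, p10 = 0.3400
pi_1 = 0.6964

0.6964


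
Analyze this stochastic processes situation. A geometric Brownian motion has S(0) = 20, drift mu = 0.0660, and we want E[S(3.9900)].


E[S(t)] = S(0) * exp(mu * t)
= 20 * exp(0.0660 * 3.9900)
= 20 * 1.3013
= 26.0254

26.0254


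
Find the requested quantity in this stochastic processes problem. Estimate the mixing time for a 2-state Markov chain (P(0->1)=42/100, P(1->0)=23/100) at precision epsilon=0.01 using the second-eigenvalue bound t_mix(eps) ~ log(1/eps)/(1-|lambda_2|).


lambda_2 = |1 - p01 - p10| = |1 - 0.4200 - 0.2300| = 0.3500
t_mix ~ log(1/eps)/(1 - |lambda_2|)
= log(100)/(1 - 0.3500) = 4.6052/0.6500
= 7.0849

7.0849


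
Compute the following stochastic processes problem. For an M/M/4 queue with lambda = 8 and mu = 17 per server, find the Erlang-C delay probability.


a = lambda/mu = 0.4706
rho = a/c = 0.1176
Erlang-C formula applied:
C(c,a) = 0.0014

0.0014


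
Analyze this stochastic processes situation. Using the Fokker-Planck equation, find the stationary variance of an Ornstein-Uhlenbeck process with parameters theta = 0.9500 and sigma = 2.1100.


Stationary variance = sigma^2 / (2*theta)
= 2.1100^2 / (2*0.9500)
= 4.4521 / 1.9000
= 2.3432

2.3432


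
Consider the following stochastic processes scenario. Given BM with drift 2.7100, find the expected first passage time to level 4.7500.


Expected first passage time = a/mu
= 4.7500/2.7100
= 1.7528

1.7528


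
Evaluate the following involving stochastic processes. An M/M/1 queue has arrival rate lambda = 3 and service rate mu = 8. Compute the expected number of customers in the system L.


rho = 3/8 = 0.3750
L = rho/(1-rho)
= 0.3750/0.6250
= 0.6000

0.6000


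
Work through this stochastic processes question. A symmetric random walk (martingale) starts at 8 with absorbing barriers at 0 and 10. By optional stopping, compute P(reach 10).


By optional stopping theorem: E(M at tau) = M(0) = 8
P(hit 10)*10 + P(hit 0)*0 = 8
P(hit 10) = (8 - 0)/(10 - 0) = 4/5 = 0.8000

0.8000


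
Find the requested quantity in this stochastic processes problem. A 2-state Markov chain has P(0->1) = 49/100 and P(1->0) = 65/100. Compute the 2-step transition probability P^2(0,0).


Computing P^2 by matrix multiplication.
P = [[0.5100, 0.4900], [0.6500, 0.3500]]
After raising P to the power 2:
P^2(0,0) = 0.5786

0.5786


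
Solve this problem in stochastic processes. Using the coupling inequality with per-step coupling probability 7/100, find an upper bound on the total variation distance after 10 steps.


TV distance bound <= (1-delta)^n
= (1 - 0.0700)^10
= 0.9300^10
= 0.4840

0.4840


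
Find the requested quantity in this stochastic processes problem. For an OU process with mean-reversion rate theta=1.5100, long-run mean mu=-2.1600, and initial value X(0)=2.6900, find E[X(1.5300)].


E[X(t)] = mu + (X(0) - mu)*exp(-theta*t)
= -2.1600 + (2.6900 - -2.1600)*exp(-1.5100*1.5300)
= -2.1600 + 4.8500 * 0.0992
= -1.6787

-1.6787


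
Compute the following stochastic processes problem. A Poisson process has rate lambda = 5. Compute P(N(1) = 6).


P(N(t)=k) = (lambda*t)^k * exp(-lambda*t) / k!
lambda*t = 5
= 5^6 * exp(-5) / 6!
= 15625 * 0.0067 / 720
= 0.1462

0.1462


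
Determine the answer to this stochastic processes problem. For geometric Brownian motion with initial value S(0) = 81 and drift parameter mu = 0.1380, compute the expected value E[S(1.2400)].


E[S(t)] = S(0) * exp(mu * t)
= 81 * exp(0.1380 * 1.2400)
= 81 * 1.1866
= 96.1173

96.1173


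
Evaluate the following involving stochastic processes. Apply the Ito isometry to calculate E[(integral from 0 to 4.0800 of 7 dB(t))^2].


By Ito isometry: E[(int f dB)^2] = int f^2 dt
= 7^2 * 4.0800
= 49 * 4.0800 = 199.9200

199.9200


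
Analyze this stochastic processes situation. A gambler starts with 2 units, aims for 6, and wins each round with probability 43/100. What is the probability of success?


Gambler's ruin formula:
r = q/p = 0.5700/0.4300 = 1.3256
P(win) = (1 - r^i)/(1 - r^N)
= (1 - 1.3256^2)/(1 - 1.3256^6)
= 0.1711

0.1711


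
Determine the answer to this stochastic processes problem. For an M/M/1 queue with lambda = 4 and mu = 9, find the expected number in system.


rho = 4/9 = 0.4444
L = rho/(1-rho)
= 0.4444/0.5556
= 0.8000

0.8000


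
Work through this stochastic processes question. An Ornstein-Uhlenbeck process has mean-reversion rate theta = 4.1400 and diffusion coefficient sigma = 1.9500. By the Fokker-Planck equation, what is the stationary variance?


Stationary variance = sigma^2 / (2*theta)
= 1.9500^2 / (2*4.1400)
= 3.8025 / 8.2800
= 0.4592

0.4592


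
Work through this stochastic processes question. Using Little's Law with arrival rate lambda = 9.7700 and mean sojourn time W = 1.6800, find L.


Little's Law: L = lambda * W
= 9.7700 * 1.6800
= 16.4136

16.4136


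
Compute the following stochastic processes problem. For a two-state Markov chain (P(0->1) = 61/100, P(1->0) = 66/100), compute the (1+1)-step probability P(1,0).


P^2 = P^1 * P^1
Computing via matrix multiplication of the transition matrix.
Entry (1,0) of P^2 = 0.4818

0.4818


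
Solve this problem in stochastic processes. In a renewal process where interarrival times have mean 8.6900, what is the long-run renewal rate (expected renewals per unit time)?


Long-run renewal rate = 1/E(X)
= 1/8.6900
= 0.1151

0.1151


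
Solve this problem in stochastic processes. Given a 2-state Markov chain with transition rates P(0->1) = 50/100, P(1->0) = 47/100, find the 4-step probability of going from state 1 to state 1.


Computing P^4 by matrix multiplication.
P = [[0.5000, 0.5000], [0.4700, 0.5300]]
After raising P to the power 4:
P^4(1,1) = 0.5155

0.5155


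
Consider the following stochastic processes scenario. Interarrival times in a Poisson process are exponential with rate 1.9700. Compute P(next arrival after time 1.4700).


P(X > t) = exp(-lambda * t)
= exp(-1.9700 * 1.4700)
= exp(-2.8959) = 0.0552

0.0552


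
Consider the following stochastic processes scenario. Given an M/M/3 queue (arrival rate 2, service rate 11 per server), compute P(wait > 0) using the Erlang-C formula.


a = lambda/mu = 0.1818
rho = a/c = 0.0606
Erlang-C formula applied:
C(c,a) = 8.8909e-04

8.8909e-04


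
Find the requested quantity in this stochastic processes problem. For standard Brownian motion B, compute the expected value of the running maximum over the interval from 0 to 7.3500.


E(max B(s)) = sqrt(2t/pi)
= sqrt(2*7.3500/pi)
= sqrt(4.6792)
= 2.1631

2.1631


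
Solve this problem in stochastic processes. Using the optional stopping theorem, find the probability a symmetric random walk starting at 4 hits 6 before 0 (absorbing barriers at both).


By optional stopping theorem: E(M at tau) = M(0) = 4
P(hit 6)*6 + P(hit 0)*0 = 4
P(hit 6) = (4 - 0)/(6 - 0) = 2/3 = 0.6667

0.6667


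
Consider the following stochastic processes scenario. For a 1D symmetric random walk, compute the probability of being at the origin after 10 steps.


P(S(10) = 0) = C(10,5) / 4^5
= 252 / 1024
= 0.2461

0.2461


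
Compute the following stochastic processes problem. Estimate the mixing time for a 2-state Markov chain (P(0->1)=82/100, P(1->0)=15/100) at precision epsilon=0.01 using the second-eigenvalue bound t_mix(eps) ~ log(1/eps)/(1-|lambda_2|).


lambda_2 = |1 - p01 - p10| = |1 - 0.8200 - 0.1500| = 0.0300
t_mix ~ log(1/eps)/(1 - |lambda_2|)
= log(100)/(1 - 0.0300) = 4.6052/0.9700
= 4.7476

4.7476


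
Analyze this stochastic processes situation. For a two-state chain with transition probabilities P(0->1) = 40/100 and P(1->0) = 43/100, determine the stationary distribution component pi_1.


Stationary distribution: pi_0 = p10/(p01+p10), pi_1 = p01/(p01+p10)
p01 = 0.4000, p10 = 0.4300
pi_1 = 0.4819

0.4819


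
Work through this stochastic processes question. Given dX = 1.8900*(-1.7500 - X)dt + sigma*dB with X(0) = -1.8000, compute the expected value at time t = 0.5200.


E[X(t)] = mu + (X(0) - mu)*exp(-theta*t)
= -1.7500 + (-1.8000 - -1.7500)*exp(-1.8900*0.5200)
= -1.7500 + -0.0500 * 0.3743
= -1.7687

-1.7687


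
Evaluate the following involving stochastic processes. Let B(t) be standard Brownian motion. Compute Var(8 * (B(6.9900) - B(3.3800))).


Var(alpha*(B(t)-B(s))) = alpha^2 * (t-s)
= 8^2 * (6.9900 - 3.3800)
= 64 * 3.6100
= 231.0400

231.0400


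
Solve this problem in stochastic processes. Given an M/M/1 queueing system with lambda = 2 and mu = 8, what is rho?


rho = lambda/mu
= 2/8
= 0.2500

0.2500


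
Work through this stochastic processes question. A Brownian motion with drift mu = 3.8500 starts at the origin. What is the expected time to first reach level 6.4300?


Expected first passage time = a/mu
= 6.4300/3.8500
= 1.6701

1.6701


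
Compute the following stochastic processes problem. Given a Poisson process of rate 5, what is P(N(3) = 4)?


P(N(t)=k) = (lambda*t)^k * exp(-lambda*t) / k!
lambda*t = 15
= 15^4 * exp(-15) / 4!
= 50625 * 3.0590e-07 / 24
= 6.4526e-04

6.4526e-04


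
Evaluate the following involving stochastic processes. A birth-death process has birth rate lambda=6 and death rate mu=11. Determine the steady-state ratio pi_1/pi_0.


For birth-death process, pi_n/pi_0 = (lambda/mu)^n
= (6/11)^1
= 0.5455

0.5455


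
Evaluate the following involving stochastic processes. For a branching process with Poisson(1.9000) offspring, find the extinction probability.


Since mu = 1.9000 > 1, extinction prob q < 1.
Solve s = exp(mu*(s-1)) iteratively.
q = 0.2328

0.2328


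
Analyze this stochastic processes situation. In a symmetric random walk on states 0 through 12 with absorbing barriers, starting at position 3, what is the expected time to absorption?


For symmetric RW on 0,...,N with absorbing barriers, E(i) = i*(N-i)
E(3) = 3 * 9 = 27

27


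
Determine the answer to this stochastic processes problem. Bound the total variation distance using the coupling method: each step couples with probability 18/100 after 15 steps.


TV distance bound <= (1-delta)^n
= (1 - 0.1800)^15
= 0.8200^15
= 0.0510

0.0510


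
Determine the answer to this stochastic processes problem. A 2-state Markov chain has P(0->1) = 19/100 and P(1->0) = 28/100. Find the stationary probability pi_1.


Stationary distribution: pi_0 = p10/(p01+p10), pi_1 = p01/(p01+p10)
p01 = 0.1900, p10 = 0.2800
pi_1 = 0.4043

0.4043


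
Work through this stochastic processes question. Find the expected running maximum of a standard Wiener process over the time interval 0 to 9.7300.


E(max B(s)) = sqrt(2t/pi)
= sqrt(2*9.7300/pi)
= sqrt(6.1943)
= 2.4888

2.4888


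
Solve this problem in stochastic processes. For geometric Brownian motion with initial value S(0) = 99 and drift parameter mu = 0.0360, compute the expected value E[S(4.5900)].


E[S(t)] = S(0) * exp(mu * t)
= 99 * exp(0.0360 * 4.5900)
= 99 * 1.1797
= 116.7879

116.7879


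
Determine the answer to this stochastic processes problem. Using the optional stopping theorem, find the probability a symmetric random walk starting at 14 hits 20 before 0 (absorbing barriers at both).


By optional stopping theorem: E(M at tau) = M(0) = 14
P(hit 20)*20 + P(hit 0)*0 = 14
P(hit 20) = (14 - 0)/(20 - 0) = 7/10 = 0.7000

0.7000


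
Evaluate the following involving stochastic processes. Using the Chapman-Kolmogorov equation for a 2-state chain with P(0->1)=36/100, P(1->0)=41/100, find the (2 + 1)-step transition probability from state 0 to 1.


P^3 = P^2 * P^1
Computing via matrix multiplication of the transition matrix.
Entry (0,1) of P^3 = 0.4618

0.4618


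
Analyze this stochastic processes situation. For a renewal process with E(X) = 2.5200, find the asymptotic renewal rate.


Long-run renewal rate = 1/E(X)
= 1/2.5200
= 0.3968

0.3968


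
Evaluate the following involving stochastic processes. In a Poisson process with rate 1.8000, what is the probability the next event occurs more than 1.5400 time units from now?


P(X > t) = exp(-lambda * t)
= exp(-1.8000 * 1.5400)
= exp(-2.7720) = 0.0625

0.0625


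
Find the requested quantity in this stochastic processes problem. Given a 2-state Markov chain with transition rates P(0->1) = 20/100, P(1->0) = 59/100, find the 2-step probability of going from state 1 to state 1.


Computing P^2 by matrix multiplication.
P = [[0.8000, 0.2000], [0.5900, 0.4100]]
After raising P to the power 2:
P^2(1,1) = 0.2861

0.2861


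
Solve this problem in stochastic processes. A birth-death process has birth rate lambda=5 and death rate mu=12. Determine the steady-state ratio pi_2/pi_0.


For birth-death process, pi_n/pi_0 = (lambda/mu)^n
= (5/12)^2
= 0.1736

0.1736


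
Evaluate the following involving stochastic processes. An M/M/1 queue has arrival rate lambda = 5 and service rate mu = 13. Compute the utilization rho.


rho = lambda/mu
= 5/13
= 0.3846

0.3846


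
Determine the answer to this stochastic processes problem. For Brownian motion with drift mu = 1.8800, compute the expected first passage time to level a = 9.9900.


Expected first passage time = a/mu
= 9.9900/1.8800
= 5.3138

5.3138


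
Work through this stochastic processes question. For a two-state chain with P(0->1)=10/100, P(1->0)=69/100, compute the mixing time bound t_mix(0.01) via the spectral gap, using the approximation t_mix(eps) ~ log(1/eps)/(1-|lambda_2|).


lambda_2 = |1 - p01 - p10| = |1 - 0.1000 - 0.6900| = 0.2100
t_mix ~ log(1/eps)/(1 - |lambda_2|)
= log(100)/(1 - 0.2100) = 4.6052/0.7900
= 5.8293

5.8293


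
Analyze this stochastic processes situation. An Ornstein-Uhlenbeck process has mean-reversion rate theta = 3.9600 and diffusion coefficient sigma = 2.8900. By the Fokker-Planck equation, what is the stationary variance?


Stationary variance = sigma^2 / (2*theta)
= 2.8900^2 / (2*3.9600)
= 8.3521 / 7.9200
= 1.0546

1.0546


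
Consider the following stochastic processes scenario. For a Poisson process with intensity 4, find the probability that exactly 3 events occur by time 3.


P(N(t)=k) = (lambda*t)^k * exp(-lambda*t) / k!
lambda*t = 12
= 12^3 * exp(-12) / 3!
= 1728 * 6.1442e-06 / 6
= 0.0018

0.0018


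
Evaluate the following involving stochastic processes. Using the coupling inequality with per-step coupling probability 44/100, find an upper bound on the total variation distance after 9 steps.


TV distance bound <= (1-delta)^n
= (1 - 0.4400)^9
= 0.5600^9
= 0.0054

0.0054


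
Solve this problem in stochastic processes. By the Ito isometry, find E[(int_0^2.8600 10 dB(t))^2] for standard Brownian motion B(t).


By Ito isometry: E[(int f dB)^2] = int f^2 dt
= 10^2 * 2.8600
= 100 * 2.8600 = 286.0000

286.0000


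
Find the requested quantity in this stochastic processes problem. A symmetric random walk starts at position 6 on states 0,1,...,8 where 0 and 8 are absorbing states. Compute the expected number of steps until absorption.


For symmetric RW on 0,...,N with absorbing barriers, E(i) = i*(N-i)
E(6) = 6 * 2 = 12

12


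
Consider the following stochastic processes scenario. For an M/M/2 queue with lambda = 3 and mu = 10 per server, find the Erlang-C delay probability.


a = lambda/mu = 0.3000
rho = a/c = 0.1500
Erlang-C formula applied:
C(c,a) = 0.0391

0.0391


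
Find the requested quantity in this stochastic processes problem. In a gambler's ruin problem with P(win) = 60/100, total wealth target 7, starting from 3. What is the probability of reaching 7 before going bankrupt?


Gambler's ruin formula:
r = q/p = 0.4000/0.6000 = 0.6667
P(win) = (1 - r^i)/(1 - r^N)
= (1 - 0.6667^3)/(1 - 0.6667^7)
= 0.7475

0.7475


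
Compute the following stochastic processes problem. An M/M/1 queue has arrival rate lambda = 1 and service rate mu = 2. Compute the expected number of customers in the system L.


rho = 1/2 = 0.5000
L = rho/(1-rho)
= 0.5000/0.5000
= 1.0000

1.0000


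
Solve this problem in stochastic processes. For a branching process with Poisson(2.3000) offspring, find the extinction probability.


Since mu = 2.3000 > 1, extinction prob q < 1.
Solve s = exp(mu*(s-1)) iteratively.
q = 0.1376

0.1376


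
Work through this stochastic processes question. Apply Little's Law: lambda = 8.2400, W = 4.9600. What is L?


Little's Law: L = lambda * W
= 8.2400 * 4.9600
= 40.8704

40.8704


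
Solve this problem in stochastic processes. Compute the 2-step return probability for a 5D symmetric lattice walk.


P(return in 2 steps) = P(reverse first step) = 1/(2d)
= 1/10
= 0.1000

0.1000


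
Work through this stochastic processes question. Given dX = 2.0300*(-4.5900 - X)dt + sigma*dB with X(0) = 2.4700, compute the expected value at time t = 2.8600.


E[X(t)] = mu + (X(0) - mu)*exp(-theta*t)
= -4.5900 + (2.4700 - -4.5900)*exp(-2.0300*2.8600)
= -4.5900 + 7.0600 * 0.0030
= -4.5687

-4.5687


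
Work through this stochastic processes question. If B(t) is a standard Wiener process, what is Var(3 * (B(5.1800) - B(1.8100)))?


Var(alpha*(B(t)-B(s))) = alpha^2 * (t-s)
= 3^2 * (5.1800 - 1.8100)
= 9 * 3.3700
= 30.3300

30.3300


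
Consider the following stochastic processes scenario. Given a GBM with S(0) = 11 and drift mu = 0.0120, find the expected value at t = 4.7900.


E[S(t)] = S(0) * exp(mu * t)
= 11 * exp(0.0120 * 4.7900)
= 11 * 1.0592
= 11.6508

11.6508


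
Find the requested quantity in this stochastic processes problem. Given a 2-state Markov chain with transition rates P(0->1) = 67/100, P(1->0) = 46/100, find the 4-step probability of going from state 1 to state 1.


Computing P^4 by matrix multiplication.
P = [[0.3300, 0.6700], [0.4600, 0.5400]]
After raising P to the power 4:
P^4(1,1) = 0.5930

0.5930


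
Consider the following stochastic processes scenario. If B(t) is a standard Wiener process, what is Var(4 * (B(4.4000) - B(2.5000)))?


Var(alpha*(B(t)-B(s))) = alpha^2 * (t-s)
= 4^2 * (4.4000 - 2.5000)
= 16 * 1.9000
= 30.4000

30.4000


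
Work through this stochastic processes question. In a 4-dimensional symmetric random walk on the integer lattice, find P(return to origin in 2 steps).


P(return in 2 steps) = P(reverse first step) = 1/(2d)
= 1/8
= 0.1250

0.1250


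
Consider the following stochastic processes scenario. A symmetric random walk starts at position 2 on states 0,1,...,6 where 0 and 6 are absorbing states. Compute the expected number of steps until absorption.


For symmetric RW on 0,...,N with absorbing barriers, E(i) = i*(N-i)
E(2) = 2 * 4 = 8

8


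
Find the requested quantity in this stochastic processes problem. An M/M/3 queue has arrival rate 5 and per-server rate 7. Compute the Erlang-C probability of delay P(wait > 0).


a = lambda/mu = 0.7143
rho = a/c = 0.2381
Erlang-C formula applied:
C(c,a) = 0.0389

0.0389


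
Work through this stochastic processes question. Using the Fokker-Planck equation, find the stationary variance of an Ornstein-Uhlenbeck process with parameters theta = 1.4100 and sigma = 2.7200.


Stationary variance = sigma^2 / (2*theta)
= 2.7200^2 / (2*1.4100)
= 7.3984 / 2.8200
= 2.6235

2.6235


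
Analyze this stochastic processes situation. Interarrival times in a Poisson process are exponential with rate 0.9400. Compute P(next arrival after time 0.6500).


P(X > t) = exp(-lambda * t)
= exp(-0.9400 * 0.6500)
= exp(-0.6110) = 0.5428

0.5428


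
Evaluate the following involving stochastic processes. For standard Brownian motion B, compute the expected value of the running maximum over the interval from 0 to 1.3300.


E(max B(s)) = sqrt(2t/pi)
= sqrt(2*1.3300/pi)
= sqrt(0.8467)
= 0.9202

0.9202


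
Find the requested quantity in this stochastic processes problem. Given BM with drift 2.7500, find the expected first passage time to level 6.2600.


Expected first passage time = a/mu
= 6.2600/2.7500
= 2.2764

2.2764


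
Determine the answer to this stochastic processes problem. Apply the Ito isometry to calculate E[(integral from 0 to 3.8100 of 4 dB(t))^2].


By Ito isometry: E[(int f dB)^2] = int f^2 dt
= 4^2 * 3.8100
= 16 * 3.8100 = 60.9600

60.9600


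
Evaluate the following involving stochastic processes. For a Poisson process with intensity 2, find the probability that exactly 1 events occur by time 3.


P(N(t)=k) = (lambda*t)^k * exp(-lambda*t) / k!
lambda*t = 6
= 6^1 * exp(-6) / 1!
= 6 * 0.0025 / 1
= 0.0149

0.0149


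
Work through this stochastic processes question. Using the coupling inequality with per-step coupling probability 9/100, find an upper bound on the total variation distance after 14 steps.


TV distance bound <= (1-delta)^n
= (1 - 0.0900)^14
= 0.9100^14
= 0.2670

0.2670


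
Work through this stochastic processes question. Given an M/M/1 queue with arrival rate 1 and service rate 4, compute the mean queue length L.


rho = 1/4 = 0.2500
L = rho/(1-rho)
= 0.2500/0.7500
= 0.3333

0.3333


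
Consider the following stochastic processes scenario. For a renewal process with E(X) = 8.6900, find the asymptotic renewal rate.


Long-run renewal rate = 1/E(X)
= 1/8.6900
= 0.1151

0.1151


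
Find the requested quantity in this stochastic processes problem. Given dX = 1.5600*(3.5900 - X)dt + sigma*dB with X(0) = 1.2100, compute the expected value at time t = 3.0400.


E[X(t)] = mu + (X(0) - mu)*exp(-theta*t)
= 3.5900 + (1.2100 - 3.5900)*exp(-1.5600*3.0400)
= 3.5900 + -2.3800 * 0.0087
= 3.5693

3.5693


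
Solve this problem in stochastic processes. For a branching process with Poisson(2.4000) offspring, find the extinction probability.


Since mu = 2.4000 > 1, extinction prob q < 1.
Solve s = exp(mu*(s-1)) iteratively.
q = 0.1214

0.1214


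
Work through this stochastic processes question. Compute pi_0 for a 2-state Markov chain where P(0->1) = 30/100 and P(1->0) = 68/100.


Stationary distribution: pi_0 = p10/(p01+p10), pi_1 = p01/(p01+p10)
p01 = 0.3000, p10 = 0.6800
pi_0 = 0.6939

0.6939


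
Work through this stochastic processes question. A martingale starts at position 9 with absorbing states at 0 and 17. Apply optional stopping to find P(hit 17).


By optional stopping theorem: E(M at tau) = M(0) = 9
P(hit 17)*17 + P(hit 0)*0 = 9
P(hit 17) = (9 - 0)/(17 - 0) = 9/17 = 0.5294

0.5294


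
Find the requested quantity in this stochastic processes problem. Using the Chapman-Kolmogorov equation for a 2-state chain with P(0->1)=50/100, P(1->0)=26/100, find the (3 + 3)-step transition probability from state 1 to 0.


P^6 = P^3 * P^3
Computing via matrix multiplication of the transition matrix.
Entry (1,0) of P^6 = 0.3420

0.3420


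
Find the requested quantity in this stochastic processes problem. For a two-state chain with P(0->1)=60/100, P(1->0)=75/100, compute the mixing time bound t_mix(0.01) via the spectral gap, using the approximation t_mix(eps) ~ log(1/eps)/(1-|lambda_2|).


lambda_2 = |1 - p01 - p10| = |1 - 0.6000 - 0.7500| = 0.3500
t_mix ~ log(1/eps)/(1 - |lambda_2|)
= log(100)/(1 - 0.3500) = 4.6052/0.6500
= 7.0849

7.0849


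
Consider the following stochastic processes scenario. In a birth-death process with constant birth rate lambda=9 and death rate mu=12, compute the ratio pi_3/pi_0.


For birth-death process, pi_n/pi_0 = (lambda/mu)^n
= (9/12)^3
= 0.4219

0.4219


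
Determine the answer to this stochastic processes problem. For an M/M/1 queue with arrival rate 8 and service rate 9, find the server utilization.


rho = lambda/mu
= 8/9
= 0.8889

0.8889


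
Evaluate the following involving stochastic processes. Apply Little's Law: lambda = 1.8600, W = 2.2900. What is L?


Little's Law: L = lambda * W
= 1.8600 * 2.2900
= 4.2594

4.2594


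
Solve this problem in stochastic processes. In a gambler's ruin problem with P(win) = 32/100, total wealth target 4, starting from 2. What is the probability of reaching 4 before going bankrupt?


Gambler's ruin formula:
r = q/p = 0.6800/0.3200 = 2.1250
P(win) = (1 - r^i)/(1 - r^N)
= (1 - 2.1250^2)/(1 - 2.1250^4)
= 0.1813

0.1813


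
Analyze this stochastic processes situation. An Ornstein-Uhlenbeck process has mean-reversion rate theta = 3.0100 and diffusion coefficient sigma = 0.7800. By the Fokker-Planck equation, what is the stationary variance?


Stationary variance = sigma^2 / (2*theta)
= 0.7800^2 / (2*3.0100)
= 0.6084 / 6.0200
= 0.1011

0.1011


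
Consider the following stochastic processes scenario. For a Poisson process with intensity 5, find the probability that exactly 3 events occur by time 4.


P(N(t)=k) = (lambda*t)^k * exp(-lambda*t) / k!
lambda*t = 20
= 20^3 * exp(-20) / 3!
= 8000 * 2.0612e-09 / 6
= 2.7482e-06

2.7482e-06


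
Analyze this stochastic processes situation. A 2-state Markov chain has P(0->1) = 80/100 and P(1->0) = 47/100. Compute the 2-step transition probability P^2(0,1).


Computing P^2 by matrix multiplication.
P = [[0.2000, 0.8000], [0.4700, 0.5300]]
After raising P to the power 2:
P^2(0,1) = 0.5840

0.5840


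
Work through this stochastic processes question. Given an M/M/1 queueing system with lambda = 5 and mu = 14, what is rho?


rho = lambda/mu
= 5/14
= 0.3571

0.3571


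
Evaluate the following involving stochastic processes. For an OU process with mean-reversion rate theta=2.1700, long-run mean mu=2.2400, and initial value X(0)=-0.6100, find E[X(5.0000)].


E[X(t)] = mu + (X(0) - mu)*exp(-theta*t)
= 2.2400 + (-0.6100 - 2.2400)*exp(-2.1700*5.0000)
= 2.2400 + -2.8500 * 1.9405e-05
= 2.2399

2.2399


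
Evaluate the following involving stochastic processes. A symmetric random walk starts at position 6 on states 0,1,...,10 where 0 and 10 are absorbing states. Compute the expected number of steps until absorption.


For symmetric RW on 0,...,N with absorbing barriers, E(i) = i*(N-i)
E(6) = 6 * 4 = 24

24


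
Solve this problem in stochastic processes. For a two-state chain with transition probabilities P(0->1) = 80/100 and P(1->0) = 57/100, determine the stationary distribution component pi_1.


Stationary distribution: pi_0 = p10/(p01+p10), pi_1 = p01/(p01+p10)
p01 = 0.8000, p10 = 0.5700
pi_1 = 0.5839

0.5839


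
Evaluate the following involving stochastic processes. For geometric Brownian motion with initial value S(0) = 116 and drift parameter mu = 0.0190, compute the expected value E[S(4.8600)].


E[S(t)] = S(0) * exp(mu * t)
= 116 * exp(0.0190 * 4.8600)
= 116 * 1.0967
= 127.2216

127.2216


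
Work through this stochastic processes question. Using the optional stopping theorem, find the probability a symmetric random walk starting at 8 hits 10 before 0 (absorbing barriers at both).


By optional stopping theorem: E(M at tau) = M(0) = 8
P(hit 10)*10 + P(hit 0)*0 = 8
P(hit 10) = (8 - 0)/(10 - 0) = 4/5 = 0.8000

0.8000


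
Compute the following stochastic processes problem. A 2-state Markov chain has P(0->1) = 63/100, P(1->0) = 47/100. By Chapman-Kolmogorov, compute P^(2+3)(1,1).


P^5 = P^2 * P^3
Computing via matrix multiplication of the transition matrix.
Entry (1,1) of P^5 = 0.5727

0.5727


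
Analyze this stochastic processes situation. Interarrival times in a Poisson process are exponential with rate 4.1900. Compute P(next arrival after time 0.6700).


P(X > t) = exp(-lambda * t)
= exp(-4.1900 * 0.6700)
= exp(-2.8073) = 0.0604

0.0604


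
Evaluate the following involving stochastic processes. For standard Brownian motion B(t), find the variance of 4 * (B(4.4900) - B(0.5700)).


Var(alpha*(B(t)-B(s))) = alpha^2 * (t-s)
= 4^2 * (4.4900 - 0.5700)
= 16 * 3.9200
= 62.7200

62.7200


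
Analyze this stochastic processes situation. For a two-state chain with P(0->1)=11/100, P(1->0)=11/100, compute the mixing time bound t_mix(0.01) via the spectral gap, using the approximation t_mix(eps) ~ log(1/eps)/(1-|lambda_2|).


lambda_2 = |1 - p01 - p10| = |1 - 0.1100 - 0.1100| = 0.7800
t_mix ~ log(1/eps)/(1 - |lambda_2|)
= log(100)/(1 - 0.7800) = 4.6052/0.2200
= 20.9326

20.9326


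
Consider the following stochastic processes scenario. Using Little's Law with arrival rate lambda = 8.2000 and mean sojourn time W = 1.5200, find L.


Little's Law: L = lambda * W
= 8.2000 * 1.5200
= 12.4640

12.4640


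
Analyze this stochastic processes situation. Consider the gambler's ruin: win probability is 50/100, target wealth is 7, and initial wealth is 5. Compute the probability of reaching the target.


p = 1/2: P(win) = i/N = 5/7
= 0.7143

0.7143


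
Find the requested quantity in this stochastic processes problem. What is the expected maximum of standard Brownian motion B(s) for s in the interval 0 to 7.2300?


E(max B(s)) = sqrt(2t/pi)
= sqrt(2*7.2300/pi)
= sqrt(4.6028)
= 2.1454

2.1454


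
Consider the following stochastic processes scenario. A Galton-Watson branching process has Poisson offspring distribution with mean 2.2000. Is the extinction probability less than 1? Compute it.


Since mu = 2.2000 > 1, extinction prob q < 1.
Solve s = exp(mu*(s-1)) iteratively.
q = 0.1563

0.1563


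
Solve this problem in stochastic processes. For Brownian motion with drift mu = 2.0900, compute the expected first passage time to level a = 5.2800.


Expected first passage time = a/mu
= 5.2800/2.0900
= 2.5263

2.5263


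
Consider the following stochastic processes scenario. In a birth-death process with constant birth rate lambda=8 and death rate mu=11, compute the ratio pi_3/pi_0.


For birth-death process, pi_n/pi_0 = (lambda/mu)^n
= (8/11)^3
= 0.3847

0.3847


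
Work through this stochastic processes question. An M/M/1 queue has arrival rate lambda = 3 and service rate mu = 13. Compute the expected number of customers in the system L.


rho = 3/13 = 0.2308
L = rho/(1-rho)
= 0.2308/0.7692
= 0.3000

0.3000


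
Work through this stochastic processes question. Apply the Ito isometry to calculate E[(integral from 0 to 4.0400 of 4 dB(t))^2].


By Ito isometry: E[(int f dB)^2] = int f^2 dt
= 4^2 * 4.0400
= 16 * 4.0400 = 64.6400

64.6400


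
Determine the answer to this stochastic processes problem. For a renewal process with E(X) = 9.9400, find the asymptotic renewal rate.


Long-run renewal rate = 1/E(X)
= 1/9.9400
= 0.1006

0.1006


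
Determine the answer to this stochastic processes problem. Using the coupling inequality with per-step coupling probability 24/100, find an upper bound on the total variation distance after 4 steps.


TV distance bound <= (1-delta)^n
= (1 - 0.2400)^4
= 0.7600^4
= 0.3336

0.3336


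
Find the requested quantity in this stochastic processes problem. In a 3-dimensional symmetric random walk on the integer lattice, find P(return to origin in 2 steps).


P(return in 2 steps) = P(reverse first step) = 1/(2d)
= 1/6
= 0.1667

0.1667


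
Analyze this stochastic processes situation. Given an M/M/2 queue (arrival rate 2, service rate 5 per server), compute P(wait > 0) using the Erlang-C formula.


a = lambda/mu = 0.4000
rho = a/c = 0.2000
Erlang-C formula applied:
C(c,a) = 0.0667

0.0667


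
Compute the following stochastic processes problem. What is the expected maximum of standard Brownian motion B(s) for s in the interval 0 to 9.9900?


E(max B(s)) = sqrt(2t/pi)
= sqrt(2*9.9900/pi)
= sqrt(6.3598)
= 2.5219

2.5219


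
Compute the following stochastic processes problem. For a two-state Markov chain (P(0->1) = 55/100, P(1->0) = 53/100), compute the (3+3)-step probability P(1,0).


P^6 = P^3 * P^3
Computing via matrix multiplication of the transition matrix.
Entry (1,0) of P^6 = 0.4907

0.4907


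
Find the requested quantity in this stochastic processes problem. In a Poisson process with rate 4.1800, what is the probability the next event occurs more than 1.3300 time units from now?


P(X > t) = exp(-lambda * t)
= exp(-4.1800 * 1.3300)
= exp(-5.5594) = 0.0039

0.0039


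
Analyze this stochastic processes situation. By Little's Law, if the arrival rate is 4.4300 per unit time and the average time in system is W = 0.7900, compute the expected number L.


Little's Law: L = lambda * W
= 4.4300 * 0.7900
= 3.4997

3.4997


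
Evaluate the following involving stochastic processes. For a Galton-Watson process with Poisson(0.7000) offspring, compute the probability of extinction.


Since mu = 0.7000 <= 1, extinction probability = 1.

1.0000


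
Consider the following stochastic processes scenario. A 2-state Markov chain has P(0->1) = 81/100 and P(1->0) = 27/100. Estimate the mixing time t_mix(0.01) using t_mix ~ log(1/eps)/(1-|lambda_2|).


lambda_2 = |1 - p01 - p10| = |1 - 0.8100 - 0.2700| = 0.0800
t_mix ~ log(1/eps)/(1 - |lambda_2|)
= log(100)/(1 - 0.0800) = 4.6052/0.9200
= 5.0056

5.0056
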